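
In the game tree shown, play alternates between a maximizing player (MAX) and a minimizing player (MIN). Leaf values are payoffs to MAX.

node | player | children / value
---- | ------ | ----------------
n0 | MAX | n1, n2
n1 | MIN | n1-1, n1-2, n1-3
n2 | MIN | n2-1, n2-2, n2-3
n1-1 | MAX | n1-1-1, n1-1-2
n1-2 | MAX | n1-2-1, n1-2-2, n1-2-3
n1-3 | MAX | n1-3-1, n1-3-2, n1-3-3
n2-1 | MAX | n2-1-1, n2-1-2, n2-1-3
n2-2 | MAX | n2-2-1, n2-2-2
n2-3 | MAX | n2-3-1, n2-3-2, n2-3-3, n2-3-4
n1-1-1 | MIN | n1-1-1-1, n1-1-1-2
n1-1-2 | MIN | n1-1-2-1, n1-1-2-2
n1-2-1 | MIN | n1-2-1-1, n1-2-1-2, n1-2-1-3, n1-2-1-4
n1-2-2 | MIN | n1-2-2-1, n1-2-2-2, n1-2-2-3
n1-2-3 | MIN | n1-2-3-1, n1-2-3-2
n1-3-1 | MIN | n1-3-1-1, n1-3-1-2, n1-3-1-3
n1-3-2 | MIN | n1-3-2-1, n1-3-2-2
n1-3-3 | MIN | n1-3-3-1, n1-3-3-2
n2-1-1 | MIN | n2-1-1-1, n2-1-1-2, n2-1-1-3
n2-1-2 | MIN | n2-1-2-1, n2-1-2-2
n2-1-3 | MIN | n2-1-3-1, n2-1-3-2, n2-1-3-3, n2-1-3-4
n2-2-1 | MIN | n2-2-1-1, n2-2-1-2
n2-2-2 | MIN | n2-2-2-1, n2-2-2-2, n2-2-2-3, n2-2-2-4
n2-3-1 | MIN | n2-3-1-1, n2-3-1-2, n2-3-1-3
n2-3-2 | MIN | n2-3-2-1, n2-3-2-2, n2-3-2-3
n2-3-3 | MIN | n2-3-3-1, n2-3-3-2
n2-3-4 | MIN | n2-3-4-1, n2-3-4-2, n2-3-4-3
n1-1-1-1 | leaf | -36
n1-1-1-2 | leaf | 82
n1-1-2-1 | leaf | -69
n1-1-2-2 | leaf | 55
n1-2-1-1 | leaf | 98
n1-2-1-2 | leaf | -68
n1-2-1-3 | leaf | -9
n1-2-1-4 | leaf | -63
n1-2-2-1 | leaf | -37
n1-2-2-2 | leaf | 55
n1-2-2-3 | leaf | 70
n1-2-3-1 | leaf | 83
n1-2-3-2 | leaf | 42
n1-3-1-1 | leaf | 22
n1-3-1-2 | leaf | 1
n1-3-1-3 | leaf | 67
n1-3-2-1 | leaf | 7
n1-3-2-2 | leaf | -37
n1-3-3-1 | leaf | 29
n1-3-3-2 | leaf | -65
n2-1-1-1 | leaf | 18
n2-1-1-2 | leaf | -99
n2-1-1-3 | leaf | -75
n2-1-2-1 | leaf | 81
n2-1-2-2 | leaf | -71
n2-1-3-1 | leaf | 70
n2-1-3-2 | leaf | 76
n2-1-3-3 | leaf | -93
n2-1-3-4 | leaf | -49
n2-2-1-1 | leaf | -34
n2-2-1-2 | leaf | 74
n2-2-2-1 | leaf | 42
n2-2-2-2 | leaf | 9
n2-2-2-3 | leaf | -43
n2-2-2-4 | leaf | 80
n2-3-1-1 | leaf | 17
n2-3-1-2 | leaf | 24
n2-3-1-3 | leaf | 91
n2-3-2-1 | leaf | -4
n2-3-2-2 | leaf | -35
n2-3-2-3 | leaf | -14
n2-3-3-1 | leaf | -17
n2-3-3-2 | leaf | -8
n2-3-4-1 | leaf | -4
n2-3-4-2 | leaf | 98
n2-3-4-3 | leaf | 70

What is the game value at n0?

-36

n1-1-1 (MIN): min(-36, 82) = -36
n1-1-2 (MIN): min(-69, 55) = -69
n1-1 (MAX): max(-36, -69) = -36
n1-2-1 (MIN): min(98, -68, -9, -63) = -68
n1-2-2 (MIN): min(-37, 55, 70) = -37
n1-2-3 (MIN): min(83, 42) = 42
n1-2 (MAX): max(-68, -37, 42) = 42
n1-3-1 (MIN): min(22, 1, 67) = 1
n1-3-2 (MIN): min(7, -37) = -37
n1-3-3 (MIN): min(29, -65) = -65
n1-3 (MAX): max(1, -37, -65) = 1
n1 (MIN): min(-36, 42, 1) = -36
n2-1-1 (MIN): min(18, -99, -75) = -99
n2-1-2 (MIN): min(81, -71) = -71
n2-1-3 (MIN): min(70, 76, -93, -49) = -93
n2-1 (MAX): max(-99, -71, -93) = -71
n2-2-1 (MIN): min(-34, 74) = -34
n2-2-2 (MIN): min(42, 9, -43, 80) = -43
n2-2 (MAX): max(-34, -43) = -34
n2-3-1 (MIN): min(17, 24, 91) = 17
n2-3-2 (MIN): min(-4, -35, -14) = -35
n2-3-3 (MIN): min(-17, -8) = -17
n2-3-4 (MIN): min(-4, 98, 70) = -4
n2-3 (MAX): max(17, -35, -17, -4) = 17
n2 (MIN): min(-71, -34, 17) = -71
n0 (MAX): max(-36, -71) = -36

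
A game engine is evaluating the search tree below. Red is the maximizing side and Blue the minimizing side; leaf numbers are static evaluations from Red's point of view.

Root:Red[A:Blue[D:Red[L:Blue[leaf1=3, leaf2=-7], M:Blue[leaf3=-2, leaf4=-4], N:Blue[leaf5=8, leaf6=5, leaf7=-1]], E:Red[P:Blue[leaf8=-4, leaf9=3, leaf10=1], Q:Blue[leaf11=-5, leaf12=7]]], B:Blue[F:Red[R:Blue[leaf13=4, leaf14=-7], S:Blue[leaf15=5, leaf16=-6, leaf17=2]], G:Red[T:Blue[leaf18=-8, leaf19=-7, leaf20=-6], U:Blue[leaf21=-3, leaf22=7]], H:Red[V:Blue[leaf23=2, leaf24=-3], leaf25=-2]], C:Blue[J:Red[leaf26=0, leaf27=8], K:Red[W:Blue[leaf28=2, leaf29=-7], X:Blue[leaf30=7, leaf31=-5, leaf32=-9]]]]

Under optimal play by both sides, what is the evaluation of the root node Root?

-4

L (Blue): min(3, -7) = -7
M (Blue): min(-2, -4) = -4
N (Blue): min(8, 5, -1) = -1
D (Red): max(-7, -4, -1) = -1
P (Blue): min(-4, 3, 1) = -4
Q (Blue): min(-5, 7) = -5
E (Red): max(-4, -5) = -4
A (Blue): min(-1, -4) = -4
R (Blue): min(4, -7) = -7
S (Blue): min(5, -6, 2) = -6
F (Red): max(-7, -6) = -6
T (Blue): min(-8, -7, -6) = -8
U (Blue): min(-3, 7) = -3
G (Red): max(-8, -3) = -3
V (Blue): min(2, -3) = -3
H (Red): max(-3, -2) = -2
B (Blue): min(-6, -3, -2) = -6
J (Red): max(0, 8) = 8
W (Blue): min(2, -7) = -7
X (Blue): min(7, -5, -9) = -9
K (Red): max(-7, -9) = -7
C (Blue): min(8, -7) = -7
Root (Red): max(-4, -6, -7) = -4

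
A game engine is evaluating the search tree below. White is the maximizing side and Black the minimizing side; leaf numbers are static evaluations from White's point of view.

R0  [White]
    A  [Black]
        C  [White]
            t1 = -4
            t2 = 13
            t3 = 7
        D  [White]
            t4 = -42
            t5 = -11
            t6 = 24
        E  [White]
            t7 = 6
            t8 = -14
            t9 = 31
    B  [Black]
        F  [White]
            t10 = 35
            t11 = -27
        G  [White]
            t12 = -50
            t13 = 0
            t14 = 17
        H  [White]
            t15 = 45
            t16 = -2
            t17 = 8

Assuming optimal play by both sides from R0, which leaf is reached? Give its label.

C (White): max(-4, 13, 7) = 13
D (White): max(-42, -11, 24) = 24
E (White): max(6, -14, 31) = 31
A (Black): min(13, 24, 31) = 13
F (White): max(35, -27) = 35
G (White): max(-50, 0, 17) = 17
H (White): max(45, -2, 8) = 45
B (Black): min(35, 17, 45) = 17
R0 (White): max(13, 17) = 17
At R0, White picks B (highest: 17).
At B, Black picks G (lowest: 17).
At G, White picks t14 (highest: 17).
Terminal value 17.

t14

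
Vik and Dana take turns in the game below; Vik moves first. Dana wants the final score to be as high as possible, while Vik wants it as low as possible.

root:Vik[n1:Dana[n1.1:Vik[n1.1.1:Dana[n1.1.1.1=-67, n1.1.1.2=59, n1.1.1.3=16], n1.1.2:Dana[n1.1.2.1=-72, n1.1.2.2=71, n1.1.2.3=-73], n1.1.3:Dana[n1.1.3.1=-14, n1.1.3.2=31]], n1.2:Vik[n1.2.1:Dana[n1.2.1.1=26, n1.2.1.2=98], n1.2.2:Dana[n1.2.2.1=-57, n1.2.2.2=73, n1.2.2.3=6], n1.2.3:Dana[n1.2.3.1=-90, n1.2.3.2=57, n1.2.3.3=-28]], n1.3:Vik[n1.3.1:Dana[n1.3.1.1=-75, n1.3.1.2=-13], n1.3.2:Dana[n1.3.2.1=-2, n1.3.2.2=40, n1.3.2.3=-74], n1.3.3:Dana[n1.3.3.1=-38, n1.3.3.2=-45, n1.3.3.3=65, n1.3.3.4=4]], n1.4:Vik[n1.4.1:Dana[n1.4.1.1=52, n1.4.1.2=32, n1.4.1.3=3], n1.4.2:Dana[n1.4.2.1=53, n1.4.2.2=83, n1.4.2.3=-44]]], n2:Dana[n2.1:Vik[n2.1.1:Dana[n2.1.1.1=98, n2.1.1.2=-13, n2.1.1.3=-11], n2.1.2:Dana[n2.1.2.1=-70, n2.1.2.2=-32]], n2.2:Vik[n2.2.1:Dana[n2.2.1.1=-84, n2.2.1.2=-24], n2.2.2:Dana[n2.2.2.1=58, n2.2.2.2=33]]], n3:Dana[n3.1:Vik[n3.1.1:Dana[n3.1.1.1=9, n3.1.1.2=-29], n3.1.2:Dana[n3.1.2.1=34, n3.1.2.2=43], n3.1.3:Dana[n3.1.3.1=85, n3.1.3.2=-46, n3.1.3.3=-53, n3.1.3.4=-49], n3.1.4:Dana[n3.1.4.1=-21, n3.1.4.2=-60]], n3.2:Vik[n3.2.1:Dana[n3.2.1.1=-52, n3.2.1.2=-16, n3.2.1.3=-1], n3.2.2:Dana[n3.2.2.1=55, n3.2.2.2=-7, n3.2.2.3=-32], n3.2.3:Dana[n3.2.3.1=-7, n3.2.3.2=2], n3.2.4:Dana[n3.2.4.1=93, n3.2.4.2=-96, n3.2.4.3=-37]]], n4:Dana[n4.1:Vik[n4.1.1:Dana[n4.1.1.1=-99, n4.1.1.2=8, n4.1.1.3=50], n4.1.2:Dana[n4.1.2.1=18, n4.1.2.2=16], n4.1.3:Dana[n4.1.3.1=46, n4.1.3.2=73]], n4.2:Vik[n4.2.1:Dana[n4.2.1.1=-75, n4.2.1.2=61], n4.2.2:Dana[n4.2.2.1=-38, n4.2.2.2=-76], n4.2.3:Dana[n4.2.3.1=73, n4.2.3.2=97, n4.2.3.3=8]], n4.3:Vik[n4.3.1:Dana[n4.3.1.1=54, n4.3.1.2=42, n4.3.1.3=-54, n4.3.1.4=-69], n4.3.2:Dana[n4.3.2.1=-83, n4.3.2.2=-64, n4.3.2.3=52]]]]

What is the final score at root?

n1.1.1 (Dana): max(-67, 59, 16) = 59
n1.1.2 (Dana): max(-72, 71, -73) = 71
n1.1.3 (Dana): max(-14, 31) = 31
n1.1 (Vik): min(59, 71, 31) = 31
n1.2.1 (Dana): max(26, 98) = 98
n1.2.2 (Dana): max(-57, 73, 6) = 73
n1.2.3 (Dana): max(-90, 57, -28) = 57
n1.2 (Vik): min(98, 73, 57) = 57
n1.3.1 (Dana): max(-75, -13) = -13
n1.3.2 (Dana): max(-2, 40, -74) = 40
n1.3.3 (Dana): max(-38, -45, 65, 4) = 65
n1.3 (Vik): min(-13, 40, 65) = -13
n1.4.1 (Dana): max(52, 32, 3) = 52
n1.4.2 (Dana): max(53, 83, -44) = 83
n1.4 (Vik): min(52, 83) = 52
n1 (Dana): max(31, 57, -13, 52) = 57
n2.1.1 (Dana): max(98, -13, -11) = 98
n2.1.2 (Dana): max(-70, -32) = -32
n2.1 (Vik): min(98, -32) = -32
n2.2.1 (Dana): max(-84, -24) = -24
n2.2.2 (Dana): max(58, 33) = 58
n2.2 (Vik): min(-24, 58) = -24
n2 (Dana): max(-32, -24) = -24
n3.1.1 (Dana): max(9, -29) = 9
n3.1.2 (Dana): max(34, 43) = 43
n3.1.3 (Dana): max(85, -46, -53, -49) = 85
n3.1.4 (Dana): max(-21, -60) = -21
n3.1 (Vik): min(9, 43, 85, -21) = -21
n3.2.1 (Dana): max(-52, -16, -1) = -1
n3.2.2 (Dana): max(55, -7, -32) = 55
n3.2.3 (Dana): max(-7, 2) = 2
n3.2.4 (Dana): max(93, -96, -37) = 93
n3.2 (Vik): min(-1, 55, 2, 93) = -1
n3 (Dana): max(-21, -1) = -1
n4.1.1 (Dana): max(-99, 8, 50) = 50
n4.1.2 (Dana): max(18, 16) = 18
n4.1.3 (Dana): max(46, 73) = 73
n4.1 (Vik): min(50, 18, 73) = 18
n4.2.1 (Dana): max(-75, 61) = 61
n4.2.2 (Dana): max(-38, -76) = -38
n4.2.3 (Dana): max(73, 97, 8) = 97
n4.2 (Vik): min(61, -38, 97) = -38
n4.3.1 (Dana): max(54, 42, -54, -69) = 54
n4.3.2 (Dana): max(-83, -64, 52) = 52
n4.3 (Vik): min(54, 52) = 52
n4 (Dana): max(18, -38, 52) = 52
root (Vik): min(57, -24, -1, 52) = -24

-24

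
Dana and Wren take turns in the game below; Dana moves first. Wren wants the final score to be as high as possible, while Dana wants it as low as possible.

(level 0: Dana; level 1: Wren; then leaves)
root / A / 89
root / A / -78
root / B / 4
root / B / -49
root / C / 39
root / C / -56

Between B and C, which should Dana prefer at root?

B (Wren): max(4, -49) = 4
C (Wren): max(39, -56) = 39
Dana prefers the lower value; B=4, C=39. B is better since 4 < 39.

B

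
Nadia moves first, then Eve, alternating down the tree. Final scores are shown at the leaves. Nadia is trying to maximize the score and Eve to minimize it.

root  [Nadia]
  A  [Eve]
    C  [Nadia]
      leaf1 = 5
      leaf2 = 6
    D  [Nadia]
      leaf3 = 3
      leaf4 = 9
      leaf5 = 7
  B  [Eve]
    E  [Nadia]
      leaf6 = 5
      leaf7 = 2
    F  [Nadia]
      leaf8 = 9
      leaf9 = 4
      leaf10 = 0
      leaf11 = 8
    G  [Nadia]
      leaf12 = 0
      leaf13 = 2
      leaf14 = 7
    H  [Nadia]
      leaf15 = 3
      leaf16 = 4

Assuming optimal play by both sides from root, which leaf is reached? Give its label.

C (Nadia): max(5, 6) = 6
D (Nadia): max(3, 9, 7) = 9
A (Eve): min(6, 9) = 6
E (Nadia): max(5, 2) = 5
F (Nadia): max(9, 4, 0, 8) = 9
G (Nadia): max(0, 2, 7) = 7
H (Nadia): max(3, 4) = 4
B (Eve): min(5, 9, 7, 4) = 4
root (Nadia): max(6, 4) = 6
At root, Nadia picks A (highest: 6).
At A, Eve picks C (lowest: 6).
At C, Nadia picks leaf2 (highest: 6).
Terminal value 6.

leaf2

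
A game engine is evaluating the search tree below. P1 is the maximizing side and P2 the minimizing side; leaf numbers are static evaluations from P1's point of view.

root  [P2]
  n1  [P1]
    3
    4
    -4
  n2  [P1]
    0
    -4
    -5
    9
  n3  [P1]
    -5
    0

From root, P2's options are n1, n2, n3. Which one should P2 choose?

n3

n1 (P1): max(3, 4, -4) = 4
n2 (P1): max(0, -4, -5, 9) = 9
n3 (P1): max(-5, 0) = 0
root (P2): min(4, 9, 0) = 0
P2 at root wants the lowest of {n1=4, n2=9, n3=0}, so chooses n3.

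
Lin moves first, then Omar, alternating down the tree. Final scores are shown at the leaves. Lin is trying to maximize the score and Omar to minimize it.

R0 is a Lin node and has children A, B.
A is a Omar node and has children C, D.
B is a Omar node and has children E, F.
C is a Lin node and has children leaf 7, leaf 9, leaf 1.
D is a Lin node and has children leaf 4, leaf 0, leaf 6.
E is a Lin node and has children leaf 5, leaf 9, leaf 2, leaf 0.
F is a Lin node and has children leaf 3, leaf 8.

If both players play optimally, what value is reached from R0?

8

C (Lin): max(7, 9, 1) = 9
D (Lin): max(4, 0, 6) = 6
A (Omar): min(9, 6) = 6
E (Lin): max(5, 9, 2, 0) = 9
F (Lin): max(3, 8) = 8
B (Omar): min(9, 8) = 8
R0 (Lin): max(6, 8) = 8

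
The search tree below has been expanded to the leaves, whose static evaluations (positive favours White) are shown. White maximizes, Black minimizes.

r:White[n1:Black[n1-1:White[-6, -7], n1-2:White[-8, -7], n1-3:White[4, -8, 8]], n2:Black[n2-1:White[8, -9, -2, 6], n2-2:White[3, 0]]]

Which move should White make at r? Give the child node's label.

n1-1 (White): max(-6, -7) = -6
n1-2 (White): max(-8, -7) = -7
n1-3 (White): max(4, -8, 8) = 8
n1 (Black): min(-6, -7, 8) = -7
n2-1 (White): max(8, -9, -2, 6) = 8
n2-2 (White): max(3, 0) = 3
n2 (Black): min(8, 3) = 3
r (White): max(-7, 3) = 3
White at r wants the highest of {n1=-7, n2=3}, so chooses n2.

n2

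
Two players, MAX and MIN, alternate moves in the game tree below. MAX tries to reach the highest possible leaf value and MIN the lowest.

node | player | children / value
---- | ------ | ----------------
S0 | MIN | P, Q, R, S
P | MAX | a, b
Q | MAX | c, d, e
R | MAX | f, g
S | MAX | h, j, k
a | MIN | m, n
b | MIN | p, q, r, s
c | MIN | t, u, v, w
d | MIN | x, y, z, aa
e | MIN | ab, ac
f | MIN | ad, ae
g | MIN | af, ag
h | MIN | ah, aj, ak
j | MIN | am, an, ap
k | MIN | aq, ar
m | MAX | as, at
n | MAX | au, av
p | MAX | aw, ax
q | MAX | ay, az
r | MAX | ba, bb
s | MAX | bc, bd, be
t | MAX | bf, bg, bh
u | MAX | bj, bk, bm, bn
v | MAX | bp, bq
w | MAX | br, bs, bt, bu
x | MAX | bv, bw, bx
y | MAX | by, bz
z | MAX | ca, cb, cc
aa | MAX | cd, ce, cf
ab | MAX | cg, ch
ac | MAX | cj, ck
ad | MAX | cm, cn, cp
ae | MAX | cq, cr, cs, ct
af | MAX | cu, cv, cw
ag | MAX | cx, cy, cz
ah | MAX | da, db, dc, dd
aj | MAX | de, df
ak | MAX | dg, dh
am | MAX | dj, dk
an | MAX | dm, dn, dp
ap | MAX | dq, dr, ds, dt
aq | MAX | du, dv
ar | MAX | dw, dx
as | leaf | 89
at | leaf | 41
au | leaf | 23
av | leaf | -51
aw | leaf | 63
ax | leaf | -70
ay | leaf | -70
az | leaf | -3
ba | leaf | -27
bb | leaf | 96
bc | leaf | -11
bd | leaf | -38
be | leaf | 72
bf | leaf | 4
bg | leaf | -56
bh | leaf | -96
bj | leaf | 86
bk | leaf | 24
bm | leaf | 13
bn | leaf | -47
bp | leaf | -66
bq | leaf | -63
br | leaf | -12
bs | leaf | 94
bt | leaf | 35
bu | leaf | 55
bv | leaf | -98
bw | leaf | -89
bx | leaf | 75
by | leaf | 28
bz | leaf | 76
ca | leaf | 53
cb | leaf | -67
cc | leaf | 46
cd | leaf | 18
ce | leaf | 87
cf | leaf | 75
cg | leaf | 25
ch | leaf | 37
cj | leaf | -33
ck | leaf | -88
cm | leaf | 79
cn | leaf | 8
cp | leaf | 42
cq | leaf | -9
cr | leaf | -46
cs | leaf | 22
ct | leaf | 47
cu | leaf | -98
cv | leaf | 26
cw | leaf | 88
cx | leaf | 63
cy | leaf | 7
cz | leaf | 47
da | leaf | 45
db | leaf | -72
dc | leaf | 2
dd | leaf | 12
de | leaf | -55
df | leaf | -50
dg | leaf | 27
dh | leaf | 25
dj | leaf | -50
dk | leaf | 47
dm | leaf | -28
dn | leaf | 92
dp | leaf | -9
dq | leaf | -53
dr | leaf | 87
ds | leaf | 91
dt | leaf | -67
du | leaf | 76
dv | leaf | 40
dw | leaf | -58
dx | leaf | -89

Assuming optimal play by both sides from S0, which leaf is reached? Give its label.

m (MAX): max(89, 41) = 89
n (MAX): max(23, -51) = 23
a (MIN): min(89, 23) = 23
p (MAX): max(63, -70) = 63
q (MAX): max(-70, -3) = -3
r (MAX): max(-27, 96) = 96
s (MAX): max(-11, -38, 72) = 72
b (MIN): min(63, -3, 96, 72) = -3
P (MAX): max(23, -3) = 23
t (MAX): max(4, -56, -96) = 4
u (MAX): max(86, 24, 13, -47) = 86
v (MAX): max(-66, -63) = -63
w (MAX): max(-12, 94, 35, 55) = 94
c (MIN): min(4, 86, -63, 94) = -63
x (MAX): max(-98, -89, 75) = 75
y (MAX): max(28, 76) = 76
z (MAX): max(53, -67, 46) = 53
aa (MAX): max(18, 87, 75) = 87
d (MIN): min(75, 76, 53, 87) = 53
ab (MAX): max(25, 37) = 37
ac (MAX): max(-33, -88) = -33
e (MIN): min(37, -33) = -33
Q (MAX): max(-63, 53, -33) = 53
ad (MAX): max(79, 8, 42) = 79
ae (MAX): max(-9, -46, 22, 47) = 47
f (MIN): min(79, 47) = 47
af (MAX): max(-98, 26, 88) = 88
ag (MAX): max(63, 7, 47) = 63
g (MIN): min(88, 63) = 63
R (MAX): max(47, 63) = 63
ah (MAX): max(45, -72, 2, 12) = 45
aj (MAX): max(-55, -50) = -50
ak (MAX): max(27, 25) = 27
h (MIN): min(45, -50, 27) = -50
am (MAX): max(-50, 47) = 47
an (MAX): max(-28, 92, -9) = 92
ap (MAX): max(-53, 87, 91, -67) = 91
j (MIN): min(47, 92, 91) = 47
aq (MAX): max(76, 40) = 76
ar (MAX): max(-58, -89) = -58
k (MIN): min(76, -58) = -58
S (MAX): max(-50, 47, -58) = 47
S0 (MIN): min(23, 53, 63, 47) = 23
At S0, MIN picks P (lowest: 23).
At P, MAX picks a (highest: 23).
At a, MIN picks n (lowest: 23).
At n, MAX picks au (highest: 23).
Terminal value 23.

au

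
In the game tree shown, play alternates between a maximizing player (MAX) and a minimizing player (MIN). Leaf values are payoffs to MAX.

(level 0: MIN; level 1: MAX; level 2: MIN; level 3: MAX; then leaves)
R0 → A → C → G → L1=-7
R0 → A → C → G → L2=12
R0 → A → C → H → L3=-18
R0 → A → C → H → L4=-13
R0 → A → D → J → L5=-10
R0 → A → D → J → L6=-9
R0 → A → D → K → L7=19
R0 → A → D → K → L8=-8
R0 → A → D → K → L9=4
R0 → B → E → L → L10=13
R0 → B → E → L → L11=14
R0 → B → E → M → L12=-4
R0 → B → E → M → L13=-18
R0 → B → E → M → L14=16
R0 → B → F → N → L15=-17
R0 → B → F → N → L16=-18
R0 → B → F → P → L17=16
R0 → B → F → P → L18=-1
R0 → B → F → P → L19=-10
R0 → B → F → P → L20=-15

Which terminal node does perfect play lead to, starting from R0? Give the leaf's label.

L6

G (MAX): max(-7, 12) = 12
H (MAX): max(-18, -13) = -13
C (MIN): min(12, -13) = -13
J (MAX): max(-10, -9) = -9
K (MAX): max(19, -8, 4) = 19
D (MIN): min(-9, 19) = -9
A (MAX): max(-13, -9) = -9
L (MAX): max(13, 14) = 14
M (MAX): max(-4, -18, 16) = 16
E (MIN): min(14, 16) = 14
N (MAX): max(-17, -18) = -17
P (MAX): max(16, -1, -10, -15) = 16
F (MIN): min(-17, 16) = -17
B (MAX): max(14, -17) = 14
R0 (MIN): min(-9, 14) = -9
At R0, MIN picks A (lowest: -9).
At A, MAX picks D (highest: -9).
At D, MIN picks J (lowest: -9).
At J, MAX picks L6 (highest: -9).
Terminal value -9.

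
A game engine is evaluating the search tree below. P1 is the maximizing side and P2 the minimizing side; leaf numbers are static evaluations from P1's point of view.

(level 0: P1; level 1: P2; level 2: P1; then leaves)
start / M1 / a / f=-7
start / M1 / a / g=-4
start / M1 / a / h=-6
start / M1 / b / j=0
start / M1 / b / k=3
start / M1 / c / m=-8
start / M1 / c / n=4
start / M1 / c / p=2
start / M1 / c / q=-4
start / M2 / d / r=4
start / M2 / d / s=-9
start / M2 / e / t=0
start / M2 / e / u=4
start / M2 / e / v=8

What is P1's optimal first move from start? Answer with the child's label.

M2

a (P1): max(-7, -4, -6) = -4
b (P1): max(0, 3) = 3
c (P1): max(-8, 4, 2, -4) = 4
M1 (P2): min(-4, 3, 4) = -4
d (P1): max(4, -9) = 4
e (P1): max(0, 4, 8) = 8
M2 (P2): min(4, 8) = 4
start (P1): max(-4, 4) = 4
P1 at start wants the highest of {M1=-4, M2=4}, so chooses M2.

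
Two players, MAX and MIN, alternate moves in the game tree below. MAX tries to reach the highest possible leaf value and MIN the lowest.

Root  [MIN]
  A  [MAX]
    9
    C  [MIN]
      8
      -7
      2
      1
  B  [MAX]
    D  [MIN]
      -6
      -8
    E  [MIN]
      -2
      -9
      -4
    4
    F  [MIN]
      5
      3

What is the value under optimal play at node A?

9

C (MIN): min(8, -7, 2, 1) = -7
A (MAX): max(9, -7) = 9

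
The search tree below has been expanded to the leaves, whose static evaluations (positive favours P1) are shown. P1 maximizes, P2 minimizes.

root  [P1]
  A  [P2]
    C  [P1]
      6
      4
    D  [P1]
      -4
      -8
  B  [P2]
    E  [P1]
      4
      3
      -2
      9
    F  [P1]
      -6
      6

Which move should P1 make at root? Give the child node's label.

C (P1): max(6, 4) = 6
D (P1): max(-4, -8) = -4
A (P2): min(6, -4) = -4
E (P1): max(4, 3, -2, 9) = 9
F (P1): max(-6, 6) = 6
B (P2): min(9, 6) = 6
root (P1): max(-4, 6) = 6
P1 at root wants the highest of {A=-4, B=6}, so chooses B.

B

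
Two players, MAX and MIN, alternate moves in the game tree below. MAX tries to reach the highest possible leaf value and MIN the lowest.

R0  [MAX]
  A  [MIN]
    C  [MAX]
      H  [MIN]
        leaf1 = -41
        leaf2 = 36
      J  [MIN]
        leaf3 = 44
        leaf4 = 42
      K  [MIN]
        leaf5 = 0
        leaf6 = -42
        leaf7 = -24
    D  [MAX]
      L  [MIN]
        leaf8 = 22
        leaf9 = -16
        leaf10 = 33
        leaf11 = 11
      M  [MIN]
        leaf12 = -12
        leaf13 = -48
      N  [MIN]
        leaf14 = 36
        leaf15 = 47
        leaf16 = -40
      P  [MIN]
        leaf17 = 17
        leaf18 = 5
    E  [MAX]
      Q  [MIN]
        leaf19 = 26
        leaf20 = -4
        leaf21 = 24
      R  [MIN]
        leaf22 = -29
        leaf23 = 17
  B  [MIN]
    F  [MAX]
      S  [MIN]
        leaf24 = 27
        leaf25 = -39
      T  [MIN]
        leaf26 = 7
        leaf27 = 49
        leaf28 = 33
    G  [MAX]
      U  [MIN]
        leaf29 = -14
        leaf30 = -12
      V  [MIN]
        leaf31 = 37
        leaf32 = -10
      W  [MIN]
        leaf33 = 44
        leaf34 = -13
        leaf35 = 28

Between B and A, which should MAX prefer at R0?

S (MIN): min(27, -39) = -39
T (MIN): min(7, 49, 33) = 7
F (MAX): max(-39, 7) = 7
U (MIN): min(-14, -12) = -14
V (MIN): min(37, -10) = -10
W (MIN): min(44, -13, 28) = -13
G (MAX): max(-14, -10, -13) = -10
B (MIN): min(7, -10) = -10
H (MIN): min(-41, 36) = -41
J (MIN): min(44, 42) = 42
K (MIN): min(0, -42, -24) = -42
C (MAX): max(-41, 42, -42) = 42
L (MIN): min(22, -16, 33, 11) = -16
M (MIN): min(-12, -48) = -48
N (MIN): min(36, 47, -40) = -40
P (MIN): min(17, 5) = 5
D (MAX): max(-16, -48, -40, 5) = 5
Q (MIN): min(26, -4, 24) = -4
R (MIN): min(-29, 17) = -29
E (MAX): max(-4, -29) = -4
A (MIN): min(42, 5, -4) = -4
MAX prefers the higher value; B=-10, A=-4. A is better since -4 > -10.

A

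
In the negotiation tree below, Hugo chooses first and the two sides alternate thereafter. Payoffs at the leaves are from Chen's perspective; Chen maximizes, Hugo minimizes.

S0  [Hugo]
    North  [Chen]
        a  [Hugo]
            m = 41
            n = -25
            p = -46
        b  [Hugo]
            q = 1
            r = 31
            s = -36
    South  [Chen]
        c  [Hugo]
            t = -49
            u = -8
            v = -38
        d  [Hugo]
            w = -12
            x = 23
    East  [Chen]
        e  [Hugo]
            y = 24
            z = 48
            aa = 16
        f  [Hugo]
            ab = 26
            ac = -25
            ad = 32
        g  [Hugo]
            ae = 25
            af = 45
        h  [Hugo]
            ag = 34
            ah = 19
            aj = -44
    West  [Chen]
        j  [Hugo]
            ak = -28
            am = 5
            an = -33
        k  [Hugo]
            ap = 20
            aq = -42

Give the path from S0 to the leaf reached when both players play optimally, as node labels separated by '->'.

a (Hugo): min(41, -25, -46) = -46
b (Hugo): min(1, 31, -36) = -36
North (Chen): max(-46, -36) = -36
c (Hugo): min(-49, -8, -38) = -49
d (Hugo): min(-12, 23) = -12
South (Chen): max(-49, -12) = -12
e (Hugo): min(24, 48, 16) = 16
f (Hugo): min(26, -25, 32) = -25
g (Hugo): min(25, 45) = 25
h (Hugo): min(34, 19, -44) = -44
East (Chen): max(16, -25, 25, -44) = 25
j (Hugo): min(-28, 5, -33) = -33
k (Hugo): min(20, -42) = -42
West (Chen): max(-33, -42) = -33
S0 (Hugo): min(-36, -12, 25, -33) = -36
At S0, Hugo picks North (lowest: -36).
At North, Chen picks b (highest: -36).
At b, Hugo picks s (lowest: -36).
Terminal value -36.

S0 -> North -> b -> s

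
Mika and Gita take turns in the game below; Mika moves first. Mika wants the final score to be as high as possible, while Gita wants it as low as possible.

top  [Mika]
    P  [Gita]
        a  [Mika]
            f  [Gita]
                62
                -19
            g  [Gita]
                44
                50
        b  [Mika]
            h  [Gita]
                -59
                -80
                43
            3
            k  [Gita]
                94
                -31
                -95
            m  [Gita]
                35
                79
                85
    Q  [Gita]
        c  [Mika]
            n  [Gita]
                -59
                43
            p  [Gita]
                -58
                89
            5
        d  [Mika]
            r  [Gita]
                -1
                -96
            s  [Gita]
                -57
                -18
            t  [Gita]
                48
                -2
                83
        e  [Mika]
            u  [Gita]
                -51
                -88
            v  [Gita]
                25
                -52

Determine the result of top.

f (Gita): min(62, -19) = -19
g (Gita): min(44, 50) = 44
a (Mika): max(-19, 44) = 44
h (Gita): min(-59, -80, 43) = -80
k (Gita): min(94, -31, -95) = -95
m (Gita): min(35, 79, 85) = 35
b (Mika): max(-80, 3, -95, 35) = 35
P (Gita): min(44, 35) = 35
n (Gita): min(-59, 43) = -59
p (Gita): min(-58, 89) = -58
c (Mika): max(-59, -58, 5) = 5
r (Gita): min(-1, -96) = -96
s (Gita): min(-57, -18) = -57
t (Gita): min(48, -2, 83) = -2
d (Mika): max(-96, -57, -2) = -2
u (Gita): min(-51, -88) = -88
v (Gita): min(25, -52) = -52
e (Mika): max(-88, -52) = -52
Q (Gita): min(5, -2, -52) = -52
top (Mika): max(35, -52) = 35

35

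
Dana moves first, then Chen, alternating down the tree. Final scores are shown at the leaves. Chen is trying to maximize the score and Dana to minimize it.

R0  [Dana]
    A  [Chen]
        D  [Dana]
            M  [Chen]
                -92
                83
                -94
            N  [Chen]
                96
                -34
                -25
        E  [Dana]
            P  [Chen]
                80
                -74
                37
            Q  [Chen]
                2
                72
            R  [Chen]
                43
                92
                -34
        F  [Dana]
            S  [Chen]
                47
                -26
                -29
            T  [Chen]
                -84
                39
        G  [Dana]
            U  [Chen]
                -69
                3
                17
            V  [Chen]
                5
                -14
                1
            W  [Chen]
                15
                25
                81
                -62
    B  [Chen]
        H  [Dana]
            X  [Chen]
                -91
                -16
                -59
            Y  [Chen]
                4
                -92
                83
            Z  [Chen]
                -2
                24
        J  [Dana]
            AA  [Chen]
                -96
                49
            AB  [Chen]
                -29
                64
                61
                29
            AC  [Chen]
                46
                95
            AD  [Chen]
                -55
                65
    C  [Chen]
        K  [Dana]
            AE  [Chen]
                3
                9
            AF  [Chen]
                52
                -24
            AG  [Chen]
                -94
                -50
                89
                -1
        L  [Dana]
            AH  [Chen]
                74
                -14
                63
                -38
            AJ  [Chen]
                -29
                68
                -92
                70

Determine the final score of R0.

M (Chen): max(-92, 83, -94) = 83
N (Chen): max(96, -34, -25) = 96
D (Dana): min(83, 96) = 83
P (Chen): max(80, -74, 37) = 80
Q (Chen): max(2, 72) = 72
R (Chen): max(43, 92, -34) = 92
E (Dana): min(80, 72, 92) = 72
S (Chen): max(47, -26, -29) = 47
T (Chen): max(-84, 39) = 39
F (Dana): min(47, 39) = 39
U (Chen): max(-69, 3, 17) = 17
V (Chen): max(5, -14, 1) = 5
W (Chen): max(15, 25, 81, -62) = 81
G (Dana): min(17, 5, 81) = 5
A (Chen): max(83, 72, 39, 5) = 83
X (Chen): max(-91, -16, -59) = -16
Y (Chen): max(4, -92, 83) = 83
Z (Chen): max(-2, 24) = 24
H (Dana): min(-16, 83, 24) = -16
AA (Chen): max(-96, 49) = 49
AB (Chen): max(-29, 64, 61, 29) = 64
AC (Chen): max(46, 95) = 95
AD (Chen): max(-55, 65) = 65
J (Dana): min(49, 64, 95, 65) = 49
B (Chen): max(-16, 49) = 49
AE (Chen): max(3, 9) = 9
AF (Chen): max(52, -24) = 52
AG (Chen): max(-94, -50, 89, -1) = 89
K (Dana): min(9, 52, 89) = 9
AH (Chen): max(74, -14, 63, -38) = 74
AJ (Chen): max(-29, 68, -92, 70) = 70
L (Dana): min(74, 70) = 70
C (Chen): max(9, 70) = 70
R0 (Dana): min(83, 49, 70) = 49

49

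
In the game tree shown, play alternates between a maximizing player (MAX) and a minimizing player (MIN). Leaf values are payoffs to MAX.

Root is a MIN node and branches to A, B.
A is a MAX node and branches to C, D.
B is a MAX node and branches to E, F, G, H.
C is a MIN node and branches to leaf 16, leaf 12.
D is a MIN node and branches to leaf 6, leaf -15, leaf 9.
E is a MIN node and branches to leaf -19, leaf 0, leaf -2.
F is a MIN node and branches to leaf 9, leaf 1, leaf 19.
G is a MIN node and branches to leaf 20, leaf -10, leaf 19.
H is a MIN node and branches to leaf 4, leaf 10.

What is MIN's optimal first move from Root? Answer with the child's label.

B

C (MIN): min(16, 12) = 12
D (MIN): min(6, -15, 9) = -15
A (MAX): max(12, -15) = 12
E (MIN): min(-19, 0, -2) = -19
F (MIN): min(9, 1, 19) = 1
G (MIN): min(20, -10, 19) = -10
H (MIN): min(4, 10) = 4
B (MAX): max(-19, 1, -10, 4) = 4
Root (MIN): min(12, 4) = 4
MIN at Root wants the lowest of {A=12, B=4}, so chooses B.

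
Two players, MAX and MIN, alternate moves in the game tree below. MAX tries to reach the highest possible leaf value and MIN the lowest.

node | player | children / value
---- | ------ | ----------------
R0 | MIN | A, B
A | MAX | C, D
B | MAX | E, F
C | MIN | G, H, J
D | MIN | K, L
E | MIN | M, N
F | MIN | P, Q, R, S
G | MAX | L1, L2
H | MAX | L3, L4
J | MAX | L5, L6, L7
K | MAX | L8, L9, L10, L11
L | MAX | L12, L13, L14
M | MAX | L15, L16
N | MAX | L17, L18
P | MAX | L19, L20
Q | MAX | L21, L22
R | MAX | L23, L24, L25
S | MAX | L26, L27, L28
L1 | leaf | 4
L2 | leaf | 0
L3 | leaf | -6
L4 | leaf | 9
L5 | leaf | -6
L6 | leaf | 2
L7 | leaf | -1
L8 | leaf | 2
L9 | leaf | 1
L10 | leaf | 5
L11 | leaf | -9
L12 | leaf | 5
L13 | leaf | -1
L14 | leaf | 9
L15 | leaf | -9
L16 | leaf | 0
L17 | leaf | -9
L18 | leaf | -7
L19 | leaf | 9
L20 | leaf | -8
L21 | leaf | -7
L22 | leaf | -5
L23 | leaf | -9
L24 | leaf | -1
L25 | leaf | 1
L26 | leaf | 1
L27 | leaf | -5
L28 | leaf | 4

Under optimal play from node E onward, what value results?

-7

M (MAX): max(-9, 0) = 0
N (MAX): max(-9, -7) = -7
E (MIN): min(0, -7) = -7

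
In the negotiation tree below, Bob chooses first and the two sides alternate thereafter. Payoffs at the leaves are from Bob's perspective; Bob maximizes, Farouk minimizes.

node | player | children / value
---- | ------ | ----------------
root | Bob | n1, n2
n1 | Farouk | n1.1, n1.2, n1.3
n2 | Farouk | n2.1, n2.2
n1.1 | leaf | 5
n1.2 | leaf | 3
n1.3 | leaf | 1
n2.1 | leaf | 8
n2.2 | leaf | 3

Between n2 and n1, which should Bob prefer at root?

n2 (Farouk): min(8, 3) = 3
n1 (Farouk): min(5, 3, 1) = 1
Bob prefers the higher value; n2=3, n1=1. n2 is better since 3 > 1.

n2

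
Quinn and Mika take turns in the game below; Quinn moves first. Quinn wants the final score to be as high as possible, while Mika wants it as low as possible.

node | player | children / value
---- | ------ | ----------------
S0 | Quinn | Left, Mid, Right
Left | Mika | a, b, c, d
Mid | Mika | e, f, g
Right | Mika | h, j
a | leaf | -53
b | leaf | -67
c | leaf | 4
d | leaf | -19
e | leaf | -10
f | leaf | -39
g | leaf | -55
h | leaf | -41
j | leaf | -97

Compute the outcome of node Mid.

-55

Mid (Mika): min(-10, -39, -55) = -55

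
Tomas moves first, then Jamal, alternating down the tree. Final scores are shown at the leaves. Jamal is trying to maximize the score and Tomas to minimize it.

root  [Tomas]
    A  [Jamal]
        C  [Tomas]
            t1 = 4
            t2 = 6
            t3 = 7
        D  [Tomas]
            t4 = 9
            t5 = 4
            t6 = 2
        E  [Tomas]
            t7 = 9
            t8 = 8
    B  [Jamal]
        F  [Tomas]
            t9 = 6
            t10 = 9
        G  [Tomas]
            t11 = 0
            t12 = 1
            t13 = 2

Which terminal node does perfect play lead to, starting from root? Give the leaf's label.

t9

C (Tomas): min(4, 6, 7) = 4
D (Tomas): min(9, 4, 2) = 2
E (Tomas): min(9, 8) = 8
A (Jamal): max(4, 2, 8) = 8
F (Tomas): min(6, 9) = 6
G (Tomas): min(0, 1, 2) = 0
B (Jamal): max(6, 0) = 6
root (Tomas): min(8, 6) = 6
At root, Tomas picks B (lowest: 6).
At B, Jamal picks F (highest: 6).
At F, Tomas picks t9 (lowest: 6).
Terminal value 6.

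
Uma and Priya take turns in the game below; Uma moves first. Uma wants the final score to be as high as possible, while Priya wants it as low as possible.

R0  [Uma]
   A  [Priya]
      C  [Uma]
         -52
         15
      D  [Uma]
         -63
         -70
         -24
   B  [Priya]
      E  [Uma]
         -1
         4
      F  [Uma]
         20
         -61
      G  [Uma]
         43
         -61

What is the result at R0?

C (Uma): max(-52, 15) = 15
D (Uma): max(-63, -70, -24) = -24
A (Priya): min(15, -24) = -24
E (Uma): max(-1, 4) = 4
F (Uma): max(20, -61) = 20
G (Uma): max(43, -61) = 43
B (Priya): min(4, 20, 43) = 4
R0 (Uma): max(-24, 4) = 4

4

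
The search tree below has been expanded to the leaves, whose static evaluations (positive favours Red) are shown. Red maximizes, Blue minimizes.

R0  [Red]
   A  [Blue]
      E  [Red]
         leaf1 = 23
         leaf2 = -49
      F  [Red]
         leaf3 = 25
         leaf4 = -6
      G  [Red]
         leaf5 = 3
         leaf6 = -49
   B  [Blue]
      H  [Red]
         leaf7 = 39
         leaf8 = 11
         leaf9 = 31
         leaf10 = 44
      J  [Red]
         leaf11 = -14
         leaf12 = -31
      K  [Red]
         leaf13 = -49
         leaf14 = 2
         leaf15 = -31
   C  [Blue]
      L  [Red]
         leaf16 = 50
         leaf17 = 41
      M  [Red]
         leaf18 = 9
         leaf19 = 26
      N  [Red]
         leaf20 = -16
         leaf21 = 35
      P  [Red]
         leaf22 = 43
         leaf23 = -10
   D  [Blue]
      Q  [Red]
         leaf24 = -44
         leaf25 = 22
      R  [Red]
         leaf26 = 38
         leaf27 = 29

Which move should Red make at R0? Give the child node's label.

E (Red): max(23, -49) = 23
F (Red): max(25, -6) = 25
G (Red): max(3, -49) = 3
A (Blue): min(23, 25, 3) = 3
H (Red): max(39, 11, 31, 44) = 44
J (Red): max(-14, -31) = -14
K (Red): max(-49, 2, -31) = 2
B (Blue): min(44, -14, 2) = -14
L (Red): max(50, 41) = 50
M (Red): max(9, 26) = 26
N (Red): max(-16, 35) = 35
P (Red): max(43, -10) = 43
C (Blue): min(50, 26, 35, 43) = 26
Q (Red): max(-44, 22) = 22
R (Red): max(38, 29) = 38
D (Blue): min(22, 38) = 22
R0 (Red): max(3, -14, 26, 22) = 26
Red at R0 wants the highest of {A=3, B=-14, C=26, D=22}, so chooses C.

C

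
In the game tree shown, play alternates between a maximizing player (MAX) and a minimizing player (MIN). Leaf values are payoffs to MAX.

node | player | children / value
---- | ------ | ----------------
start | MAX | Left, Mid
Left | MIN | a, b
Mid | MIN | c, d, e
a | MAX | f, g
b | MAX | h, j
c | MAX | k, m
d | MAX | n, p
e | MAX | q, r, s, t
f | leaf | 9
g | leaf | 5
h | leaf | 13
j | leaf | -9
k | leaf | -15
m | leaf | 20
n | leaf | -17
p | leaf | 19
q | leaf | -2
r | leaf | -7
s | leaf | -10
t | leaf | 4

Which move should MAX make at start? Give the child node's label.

a (MAX): max(9, 5) = 9
b (MAX): max(13, -9) = 13
Left (MIN): min(9, 13) = 9
c (MAX): max(-15, 20) = 20
d (MAX): max(-17, 19) = 19
e (MAX): max(-2, -7, -10, 4) = 4
Mid (MIN): min(20, 19, 4) = 4
start (MAX): max(9, 4) = 9
MAX at start wants the highest of {Left=9, Mid=4}, so chooses Left.

Left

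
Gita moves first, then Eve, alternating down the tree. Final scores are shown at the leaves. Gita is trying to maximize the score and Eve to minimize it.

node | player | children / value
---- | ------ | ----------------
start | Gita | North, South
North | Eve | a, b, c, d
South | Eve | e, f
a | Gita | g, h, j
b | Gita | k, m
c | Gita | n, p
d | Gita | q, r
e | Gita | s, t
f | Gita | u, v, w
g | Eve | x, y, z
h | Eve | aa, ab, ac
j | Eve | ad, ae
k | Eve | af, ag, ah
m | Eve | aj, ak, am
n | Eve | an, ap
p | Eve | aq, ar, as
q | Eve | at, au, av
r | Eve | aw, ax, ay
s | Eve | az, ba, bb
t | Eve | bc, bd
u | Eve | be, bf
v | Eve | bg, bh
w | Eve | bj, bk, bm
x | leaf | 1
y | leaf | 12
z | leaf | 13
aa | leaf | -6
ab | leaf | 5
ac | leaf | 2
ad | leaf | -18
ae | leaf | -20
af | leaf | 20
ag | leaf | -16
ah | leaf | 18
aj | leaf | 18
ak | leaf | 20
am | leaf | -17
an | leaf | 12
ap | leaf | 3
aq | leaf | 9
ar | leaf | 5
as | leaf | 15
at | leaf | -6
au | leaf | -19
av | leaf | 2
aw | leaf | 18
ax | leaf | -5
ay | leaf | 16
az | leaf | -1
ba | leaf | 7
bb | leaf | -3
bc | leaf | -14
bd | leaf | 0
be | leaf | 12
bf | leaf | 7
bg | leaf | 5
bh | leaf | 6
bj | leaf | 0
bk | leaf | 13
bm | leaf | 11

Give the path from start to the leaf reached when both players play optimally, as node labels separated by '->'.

start -> South -> e -> s -> bb

g (Eve): min(1, 12, 13) = 1
h (Eve): min(-6, 5, 2) = -6
j (Eve): min(-18, -20) = -20
a (Gita): max(1, -6, -20) = 1
k (Eve): min(20, -16, 18) = -16
m (Eve): min(18, 20, -17) = -17
b (Gita): max(-16, -17) = -16
n (Eve): min(12, 3) = 3
p (Eve): min(9, 5, 15) = 5
c (Gita): max(3, 5) = 5
q (Eve): min(-6, -19, 2) = -19
r (Eve): min(18, -5, 16) = -5
d (Gita): max(-19, -5) = -5
North (Eve): min(1, -16, 5, -5) = -16
s (Eve): min(-1, 7, -3) = -3
t (Eve): min(-14, 0) = -14
e (Gita): max(-3, -14) = -3
u (Eve): min(12, 7) = 7
v (Eve): min(5, 6) = 5
w (Eve): min(0, 13, 11) = 0
f (Gita): max(7, 5, 0) = 7
South (Eve): min(-3, 7) = -3
start (Gita): max(-16, -3) = -3
At start, Gita picks South (highest: -3).
At South, Eve picks e (lowest: -3).
At e, Gita picks s (highest: -3).
At s, Eve picks bb (lowest: -3).
Terminal value -3.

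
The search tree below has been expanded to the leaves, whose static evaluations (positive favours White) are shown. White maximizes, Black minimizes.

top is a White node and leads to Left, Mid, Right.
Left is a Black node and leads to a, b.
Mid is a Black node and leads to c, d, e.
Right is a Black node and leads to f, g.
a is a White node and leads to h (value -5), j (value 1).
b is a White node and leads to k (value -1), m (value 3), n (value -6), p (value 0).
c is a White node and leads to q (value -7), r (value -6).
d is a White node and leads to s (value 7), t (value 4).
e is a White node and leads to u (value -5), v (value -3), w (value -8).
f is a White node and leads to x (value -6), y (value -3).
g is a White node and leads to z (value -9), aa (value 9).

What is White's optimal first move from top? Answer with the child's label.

Left

a (White): max(-5, 1) = 1
b (White): max(-1, 3, -6, 0) = 3
Left (Black): min(1, 3) = 1
c (White): max(-7, -6) = -6
d (White): max(7, 4) = 7
e (White): max(-5, -3, -8) = -3
Mid (Black): min(-6, 7, -3) = -6
f (White): max(-6, -3) = -3
g (White): max(-9, 9) = 9
Right (Black): min(-3, 9) = -3
top (White): max(1, -6, -3) = 1
White at top wants the highest of {Left=1, Mid=-6, Right=-3}, so chooses Left.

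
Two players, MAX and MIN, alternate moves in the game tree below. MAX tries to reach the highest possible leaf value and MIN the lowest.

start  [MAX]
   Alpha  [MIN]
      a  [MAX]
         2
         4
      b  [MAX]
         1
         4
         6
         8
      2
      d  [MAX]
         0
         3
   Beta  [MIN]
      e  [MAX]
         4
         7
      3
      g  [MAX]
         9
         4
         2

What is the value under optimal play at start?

a (MAX): max(2, 4) = 4
b (MAX): max(1, 4, 6, 8) = 8
d (MAX): max(0, 3) = 3
Alpha (MIN): min(4, 8, 2, 3) = 2
e (MAX): max(4, 7) = 7
g (MAX): max(9, 4, 2) = 9
Beta (MIN): min(7, 3, 9) = 3
start (MAX): max(2, 3) = 3

3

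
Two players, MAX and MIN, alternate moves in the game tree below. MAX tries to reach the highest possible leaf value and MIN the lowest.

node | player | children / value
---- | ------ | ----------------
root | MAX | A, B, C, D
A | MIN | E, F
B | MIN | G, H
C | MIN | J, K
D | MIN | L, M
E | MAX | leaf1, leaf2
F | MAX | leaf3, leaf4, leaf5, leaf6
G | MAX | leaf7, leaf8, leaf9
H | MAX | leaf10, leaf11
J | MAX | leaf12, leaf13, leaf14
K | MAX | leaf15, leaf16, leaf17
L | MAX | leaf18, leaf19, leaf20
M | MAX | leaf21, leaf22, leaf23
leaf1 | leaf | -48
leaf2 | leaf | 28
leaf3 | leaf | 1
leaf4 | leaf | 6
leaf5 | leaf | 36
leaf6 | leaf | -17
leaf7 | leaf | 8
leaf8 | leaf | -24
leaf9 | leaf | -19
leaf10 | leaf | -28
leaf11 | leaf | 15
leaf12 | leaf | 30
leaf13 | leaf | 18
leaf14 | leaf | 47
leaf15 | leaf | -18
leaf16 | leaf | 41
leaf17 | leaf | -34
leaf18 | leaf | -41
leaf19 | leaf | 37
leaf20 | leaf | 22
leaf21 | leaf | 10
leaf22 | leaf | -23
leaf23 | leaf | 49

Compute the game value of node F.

F (MAX): max(1, 6, 36, -17) = 36

36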